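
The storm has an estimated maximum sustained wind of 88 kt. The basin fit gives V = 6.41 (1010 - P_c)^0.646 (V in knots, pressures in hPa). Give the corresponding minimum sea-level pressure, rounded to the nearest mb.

952 mb

ΔP = (V / 6.41)^(1/0.646) = (88/6.41)^1.548.
88/6.41 = 13.729; 13.729^1.548 ≈ 57.68 mb.
P_c = 1010 − 57.68 = 952.32 ≈ 952 mb.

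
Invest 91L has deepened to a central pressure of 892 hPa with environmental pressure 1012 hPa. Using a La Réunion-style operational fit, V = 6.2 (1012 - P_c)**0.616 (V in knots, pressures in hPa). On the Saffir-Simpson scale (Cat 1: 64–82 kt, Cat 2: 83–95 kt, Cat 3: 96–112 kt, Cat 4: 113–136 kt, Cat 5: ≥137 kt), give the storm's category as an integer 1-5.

4

ΔP = 1012 − 892 = 120 hPa.
V ≈ 6.2 × 120^0.616 = 6.2 × 19.09 ≈ 118 kt.
118 kt falls in the Category 4 band.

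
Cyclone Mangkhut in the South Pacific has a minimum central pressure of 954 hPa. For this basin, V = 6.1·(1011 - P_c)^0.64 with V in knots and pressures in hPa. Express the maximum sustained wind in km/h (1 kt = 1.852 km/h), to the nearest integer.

150 km/h

ΔP = 1011 − 954 = 57 hPa.
V ≈ 6.1 × 57^0.64 = 6.1 × 13.297 ≈ 81.113 kt.
81.113 × 1.852 ≈ 150.22 km/h → 150 km/h.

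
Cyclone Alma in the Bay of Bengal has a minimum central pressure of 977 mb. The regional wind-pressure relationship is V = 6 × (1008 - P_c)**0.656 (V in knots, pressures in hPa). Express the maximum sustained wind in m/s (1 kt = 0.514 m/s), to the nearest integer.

29 m/s

ΔP = 1008 − 977 = 31 mb.
V ≈ 6 × 31^0.656 = 6 × 9.513 ≈ 57.080 kt.
57.080 × 0.514 ≈ 29.34 m/s → 29 m/s.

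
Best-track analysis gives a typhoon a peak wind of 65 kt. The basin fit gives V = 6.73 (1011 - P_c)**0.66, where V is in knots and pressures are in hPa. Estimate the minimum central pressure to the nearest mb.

ΔP = (V / 6.73)^(1/0.66) = (65/6.73)^1.515.
65/6.73 = 9.658; 9.658^1.515 ≈ 31.06 mb.
P_c = 1011 − 31.06 = 979.94 ≈ 980 mb.

980 mb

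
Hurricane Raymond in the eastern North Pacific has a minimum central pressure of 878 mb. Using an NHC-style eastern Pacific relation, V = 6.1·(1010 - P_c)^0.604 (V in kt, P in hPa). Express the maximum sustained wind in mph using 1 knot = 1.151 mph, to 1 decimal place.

ΔP = 1010 − 878 = 132 mb.
V ≈ 6.1 × 132^0.604 = 6.1 × 19.091 ≈ 116.455 kt.
116.455 × 1.151 ≈ 134.04 mph → 134.0 mph.

134.0 mph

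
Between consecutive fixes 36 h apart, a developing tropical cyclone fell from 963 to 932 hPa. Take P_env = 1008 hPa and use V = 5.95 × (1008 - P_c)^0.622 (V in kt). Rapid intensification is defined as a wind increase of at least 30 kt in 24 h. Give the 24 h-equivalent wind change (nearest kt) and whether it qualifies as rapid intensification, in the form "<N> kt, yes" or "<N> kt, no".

V₁: ΔP = 45, V ≈ 5.95 × 45^0.622 ≈ 63.51 kt.
V₂: ΔP = 76, V ≈ 5.95 × 76^0.622 ≈ 87.98 kt.
ΔV over 36 h = 24.47 kt → 24 h equivalent = 24.47 × 24/36 ≈ 16.31 kt.
16 kt < 30 kt ⇒ not rapid intensification.

16 kt, no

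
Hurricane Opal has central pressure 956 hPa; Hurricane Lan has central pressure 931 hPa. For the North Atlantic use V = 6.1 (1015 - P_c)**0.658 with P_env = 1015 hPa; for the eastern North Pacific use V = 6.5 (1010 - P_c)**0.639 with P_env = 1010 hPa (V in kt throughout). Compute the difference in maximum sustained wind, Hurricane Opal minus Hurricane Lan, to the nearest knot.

-17 kt

Hurricane Opal: ΔP = 59; V ≈ 6.1 × 59^0.658 ≈ 89.24 kt.
Hurricane Lan: ΔP = 79; V ≈ 6.5 × 79^0.639 ≈ 106.05 kt.
Difference ≈ 89.24 − 106.05 = -16.81 → -17 kt.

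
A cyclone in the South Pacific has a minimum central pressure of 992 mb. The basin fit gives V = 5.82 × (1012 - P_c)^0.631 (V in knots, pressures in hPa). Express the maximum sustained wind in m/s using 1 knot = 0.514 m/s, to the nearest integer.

ΔP = 1012 − 992 = 20 mb.
V ≈ 5.82 × 20^0.631 = 5.82 × 6.621 ≈ 38.537 kt.
38.537 × 0.514 ≈ 19.81 m/s → 20 m/s.

20 m/s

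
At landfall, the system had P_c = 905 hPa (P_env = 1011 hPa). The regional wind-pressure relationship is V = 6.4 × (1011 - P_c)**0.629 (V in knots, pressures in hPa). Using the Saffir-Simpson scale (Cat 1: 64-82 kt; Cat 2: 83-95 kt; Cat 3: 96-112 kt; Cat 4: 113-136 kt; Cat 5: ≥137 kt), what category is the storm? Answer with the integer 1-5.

4

ΔP = 1011 − 905 = 106 hPa.
V ≈ 6.4 × 106^0.629 = 6.4 × 18.79 ≈ 120 kt.
120 kt falls in the Category 4 band.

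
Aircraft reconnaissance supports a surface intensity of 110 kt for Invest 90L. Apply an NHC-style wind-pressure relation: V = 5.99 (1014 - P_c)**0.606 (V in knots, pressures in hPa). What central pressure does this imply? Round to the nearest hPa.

892 hPa

ΔP = (V / 5.99)^(1/0.606) = (110/5.99)^1.650.
110/5.99 = 18.364; 18.364^1.650 ≈ 121.83 hPa.
P_c = 1014 − 121.83 = 892.17 ≈ 892 hPa.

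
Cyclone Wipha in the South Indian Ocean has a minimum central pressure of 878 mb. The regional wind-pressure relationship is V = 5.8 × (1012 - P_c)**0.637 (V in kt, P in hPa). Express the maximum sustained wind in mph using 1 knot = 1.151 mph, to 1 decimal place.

ΔP = 1012 − 878 = 134 mb.
V ≈ 5.8 × 134^0.637 = 5.8 × 22.645 ≈ 131.339 kt.
131.339 × 1.151 ≈ 151.17 mph → 151.2 mph.

151.2 mph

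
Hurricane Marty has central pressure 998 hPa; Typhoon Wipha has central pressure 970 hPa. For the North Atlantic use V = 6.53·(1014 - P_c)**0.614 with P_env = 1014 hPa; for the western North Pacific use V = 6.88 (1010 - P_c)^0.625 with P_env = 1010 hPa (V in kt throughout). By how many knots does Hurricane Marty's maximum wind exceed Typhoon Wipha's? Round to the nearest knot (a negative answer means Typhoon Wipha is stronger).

-33 kt

Hurricane Marty: ΔP = 16; V ≈ 6.53 × 16^0.614 ≈ 35.83 kt.
Typhoon Wipha: ΔP = 40; V ≈ 6.88 × 40^0.625 ≈ 69.00 kt.
Difference ≈ 35.83 − 69.00 = -33.17 → -33 kt.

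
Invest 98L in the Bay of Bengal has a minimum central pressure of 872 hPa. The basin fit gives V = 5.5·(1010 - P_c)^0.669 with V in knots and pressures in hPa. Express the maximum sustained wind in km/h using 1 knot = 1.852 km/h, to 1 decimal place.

ΔP = 1010 − 872 = 138 hPa.
V ≈ 5.5 × 138^0.669 = 5.5 × 27.013 ≈ 148.574 kt.
148.574 × 1.852 ≈ 275.16 km/h → 275.2 km/h.

275.2 km/h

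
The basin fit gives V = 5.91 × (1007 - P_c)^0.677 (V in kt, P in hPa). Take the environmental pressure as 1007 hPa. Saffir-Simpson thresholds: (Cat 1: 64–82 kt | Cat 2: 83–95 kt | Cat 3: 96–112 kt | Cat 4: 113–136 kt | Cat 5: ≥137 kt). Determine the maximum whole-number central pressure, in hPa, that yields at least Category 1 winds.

Category 1 begins at V = 64 kt.
Required ΔP = (64/5.91)^(1/0.677) = 10.829^1.477 ≈ 33.74 hPa.
P_c ≤ 1007 − 33.74 = 973.26, so the highest integer P_c is 973 hPa.

973 hPa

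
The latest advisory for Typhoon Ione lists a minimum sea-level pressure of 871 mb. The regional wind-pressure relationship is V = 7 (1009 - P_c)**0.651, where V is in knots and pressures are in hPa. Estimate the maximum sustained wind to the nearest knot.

ΔP = 1009 − 871 = 138 mb.
138^0.651 ≈ 24.721.
V ≈ 7 × 24.721 ≈ 173.0 kt.

173 kt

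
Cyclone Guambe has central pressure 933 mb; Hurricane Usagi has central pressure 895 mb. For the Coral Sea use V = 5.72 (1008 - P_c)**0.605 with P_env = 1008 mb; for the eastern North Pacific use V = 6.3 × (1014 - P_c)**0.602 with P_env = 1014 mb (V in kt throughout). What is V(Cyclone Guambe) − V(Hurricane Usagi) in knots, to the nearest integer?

Cyclone Guambe: ΔP = 75; V ≈ 5.72 × 75^0.605 ≈ 77.95 kt.
Hurricane Usagi: ΔP = 119; V ≈ 6.3 × 119^0.602 ≈ 111.90 kt.
Difference ≈ 77.95 − 111.90 = -33.95 → -34 kt.

-34 kt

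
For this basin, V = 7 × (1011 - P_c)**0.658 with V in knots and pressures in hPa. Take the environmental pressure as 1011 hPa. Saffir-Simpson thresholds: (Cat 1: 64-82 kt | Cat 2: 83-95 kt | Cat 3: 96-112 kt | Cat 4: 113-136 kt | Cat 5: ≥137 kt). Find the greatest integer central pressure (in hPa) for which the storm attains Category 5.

Category 5 begins at V = 137 kt.
Required ΔP = (137/7)^(1/0.658) = 19.571^1.520 ≈ 91.82 hPa.
P_c ≤ 1011 − 91.82 = 919.18, so the highest integer P_c is 919 hPa.

919 hPa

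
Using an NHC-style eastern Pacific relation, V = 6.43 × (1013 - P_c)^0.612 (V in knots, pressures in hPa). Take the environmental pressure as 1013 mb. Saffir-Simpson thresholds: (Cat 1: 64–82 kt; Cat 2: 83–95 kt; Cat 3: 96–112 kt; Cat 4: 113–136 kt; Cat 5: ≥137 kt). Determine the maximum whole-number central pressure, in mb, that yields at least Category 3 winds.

930 mb

Category 3 begins at V = 96 kt.
Required ΔP = (96/6.43)^(1/0.612) = 14.930^1.634 ≈ 82.87 mb.
P_c ≤ 1013 − 82.87 = 930.13, so the highest integer P_c is 930 mb.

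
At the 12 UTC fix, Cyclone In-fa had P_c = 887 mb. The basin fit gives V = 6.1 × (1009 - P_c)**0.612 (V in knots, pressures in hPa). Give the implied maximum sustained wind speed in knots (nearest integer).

115 kt

ΔP = 1009 − 887 = 122 mb.
122^0.612 ≈ 18.917.
V ≈ 6.1 × 18.917 ≈ 115.4 kt.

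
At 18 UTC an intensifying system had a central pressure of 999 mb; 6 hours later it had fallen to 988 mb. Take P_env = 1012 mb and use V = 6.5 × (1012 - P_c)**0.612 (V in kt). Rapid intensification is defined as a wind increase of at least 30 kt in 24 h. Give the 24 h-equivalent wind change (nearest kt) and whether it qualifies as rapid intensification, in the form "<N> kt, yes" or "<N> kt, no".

V₁: ΔP = 13, V ≈ 6.5 × 13^0.612 ≈ 31.24 kt.
V₂: ΔP = 24, V ≈ 6.5 × 24^0.612 ≈ 45.46 kt.
ΔV over 6 h = 14.22 kt → 24 h equivalent = 14.22 × 24/6 ≈ 56.88 kt.
57 kt ≥ 30 kt ⇒ rapid intensification.

57 kt, yes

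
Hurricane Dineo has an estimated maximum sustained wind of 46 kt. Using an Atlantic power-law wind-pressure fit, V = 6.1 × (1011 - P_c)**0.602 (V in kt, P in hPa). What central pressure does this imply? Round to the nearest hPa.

982 hPa

ΔP = (V / 6.1)^(1/0.602) = (46/6.1)^1.661.
46/6.1 = 7.541; 7.541^1.661 ≈ 28.68 hPa.
P_c = 1011 − 28.68 = 982.32 ≈ 982 hPa.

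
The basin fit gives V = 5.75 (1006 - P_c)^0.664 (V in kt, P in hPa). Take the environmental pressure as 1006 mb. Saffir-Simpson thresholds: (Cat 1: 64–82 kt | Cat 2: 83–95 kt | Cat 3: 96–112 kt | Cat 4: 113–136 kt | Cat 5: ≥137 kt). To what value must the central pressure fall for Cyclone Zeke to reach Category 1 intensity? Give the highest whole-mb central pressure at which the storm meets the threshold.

968 mb

Category 1 begins at V = 64 kt.
Required ΔP = (64/5.75)^(1/0.664) = 11.130^1.506 ≈ 37.68 mb.
P_c ≤ 1006 − 37.68 = 968.32, so the highest integer P_c is 968 mb.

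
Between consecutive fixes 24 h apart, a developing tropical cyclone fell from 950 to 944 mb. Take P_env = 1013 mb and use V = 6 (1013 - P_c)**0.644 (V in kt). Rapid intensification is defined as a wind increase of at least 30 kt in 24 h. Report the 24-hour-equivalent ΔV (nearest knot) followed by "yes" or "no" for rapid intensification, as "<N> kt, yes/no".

5 kt, no

V₁: ΔP = 63, V ≈ 6 × 63^0.644 ≈ 86.48 kt.
V₂: ΔP = 69, V ≈ 6 × 69^0.644 ≈ 91.70 kt.
ΔV over 24 h = 5.22 kt → 24 h equivalent = 5.22 × 24/24 ≈ 5.22 kt.
5 kt < 30 kt ⇒ not rapid intensification.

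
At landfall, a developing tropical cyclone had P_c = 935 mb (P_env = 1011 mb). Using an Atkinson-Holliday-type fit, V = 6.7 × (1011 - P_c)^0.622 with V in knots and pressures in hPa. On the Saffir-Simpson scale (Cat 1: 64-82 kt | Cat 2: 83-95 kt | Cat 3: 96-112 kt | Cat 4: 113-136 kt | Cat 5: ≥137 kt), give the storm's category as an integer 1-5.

3

ΔP = 1011 − 935 = 76 mb.
V ≈ 6.7 × 76^0.622 = 6.7 × 14.79 ≈ 99 kt.
99 kt falls in the Category 3 band.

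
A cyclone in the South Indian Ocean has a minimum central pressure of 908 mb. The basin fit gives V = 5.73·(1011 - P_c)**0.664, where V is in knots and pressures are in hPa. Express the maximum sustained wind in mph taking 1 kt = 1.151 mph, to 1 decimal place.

ΔP = 1011 − 908 = 103 mb.
V ≈ 5.73 × 103^0.664 = 5.73 × 21.703 ≈ 124.359 kt.
124.359 × 1.151 ≈ 143.14 mph → 143.1 mph.

143.1 mph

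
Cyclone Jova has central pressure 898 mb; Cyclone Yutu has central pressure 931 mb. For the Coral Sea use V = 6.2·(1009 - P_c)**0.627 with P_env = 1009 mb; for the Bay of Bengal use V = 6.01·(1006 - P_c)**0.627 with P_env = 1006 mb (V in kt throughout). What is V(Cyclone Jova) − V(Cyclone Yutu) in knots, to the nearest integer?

29 kt

Cyclone Jova: ΔP = 111; V ≈ 6.2 × 111^0.627 ≈ 118.80 kt.
Cyclone Yutu: ΔP = 75; V ≈ 6.01 × 75^0.627 ≈ 90.06 kt.
Difference ≈ 118.80 − 90.06 = 28.74 → 29 kt.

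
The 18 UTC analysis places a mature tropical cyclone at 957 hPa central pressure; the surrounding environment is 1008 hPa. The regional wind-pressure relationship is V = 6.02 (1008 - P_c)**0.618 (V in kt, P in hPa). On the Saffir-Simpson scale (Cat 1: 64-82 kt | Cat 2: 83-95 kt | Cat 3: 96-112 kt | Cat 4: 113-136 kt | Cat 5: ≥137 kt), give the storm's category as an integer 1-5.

ΔP = 1008 − 957 = 51 hPa.
V ≈ 6.02 × 51^0.618 = 6.02 × 11.36 ≈ 68 kt.
68 kt falls in the Category 1 band.

1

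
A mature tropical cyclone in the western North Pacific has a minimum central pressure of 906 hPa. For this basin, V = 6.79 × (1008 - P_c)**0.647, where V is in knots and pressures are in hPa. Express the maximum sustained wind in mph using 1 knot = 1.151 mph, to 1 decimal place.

ΔP = 1008 − 906 = 102 hPa.
V ≈ 6.79 × 102^0.647 = 6.79 × 19.933 ≈ 135.342 kt.
135.342 × 1.151 ≈ 155.78 mph → 155.8 mph.

155.8 mph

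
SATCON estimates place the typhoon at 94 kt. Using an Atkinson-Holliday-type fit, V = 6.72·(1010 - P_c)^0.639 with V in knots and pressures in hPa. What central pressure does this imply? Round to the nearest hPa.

ΔP = (V / 6.72)^(1/0.639) = (94/6.72)^1.565.
94/6.72 = 13.988; 13.988^1.565 ≈ 62.09 hPa.
P_c = 1010 − 62.09 = 947.91 ≈ 948 hPa.

948 hPa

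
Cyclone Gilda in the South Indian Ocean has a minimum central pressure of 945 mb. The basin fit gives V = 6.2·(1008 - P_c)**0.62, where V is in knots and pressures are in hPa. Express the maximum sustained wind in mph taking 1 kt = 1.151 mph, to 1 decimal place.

ΔP = 1008 − 945 = 63 mb.
V ≈ 6.2 × 63^0.62 = 6.2 × 13.049 ≈ 80.906 kt.
80.906 × 1.151 ≈ 93.12 mph → 93.1 mph.

93.1 mph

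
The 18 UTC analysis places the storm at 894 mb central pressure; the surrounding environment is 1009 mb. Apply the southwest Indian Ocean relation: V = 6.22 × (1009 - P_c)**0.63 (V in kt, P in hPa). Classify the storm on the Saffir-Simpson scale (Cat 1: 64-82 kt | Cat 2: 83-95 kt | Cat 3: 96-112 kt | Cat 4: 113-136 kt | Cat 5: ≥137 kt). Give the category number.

4

ΔP = 1009 − 894 = 115 mb.
V ≈ 6.22 × 115^0.63 = 6.22 × 19.87 ≈ 124 kt.
124 kt falls in the Category 4 band.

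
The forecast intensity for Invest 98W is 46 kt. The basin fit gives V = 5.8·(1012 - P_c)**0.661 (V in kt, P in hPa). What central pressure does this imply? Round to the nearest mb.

ΔP = (V / 5.8)^(1/0.661) = (46/5.8)^1.513.
46/5.8 = 7.931; 7.931^1.513 ≈ 22.94 mb.
P_c = 1012 − 22.94 = 989.06 ≈ 989 mb.

989 mb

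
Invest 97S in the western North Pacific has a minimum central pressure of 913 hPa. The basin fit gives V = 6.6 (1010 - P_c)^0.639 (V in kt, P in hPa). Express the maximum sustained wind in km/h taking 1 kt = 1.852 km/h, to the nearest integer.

227 km/h

ΔP = 1010 − 913 = 97 hPa.
V ≈ 6.6 × 97^0.639 = 6.6 × 18.601 ≈ 122.770 kt.
122.770 × 1.852 ≈ 227.37 km/h → 227 km/h.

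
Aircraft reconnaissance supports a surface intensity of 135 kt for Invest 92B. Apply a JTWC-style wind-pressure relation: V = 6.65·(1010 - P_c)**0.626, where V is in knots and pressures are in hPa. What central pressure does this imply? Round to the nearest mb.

ΔP = (V / 6.65)^(1/0.626) = (135/6.65)^1.597.
135/6.65 = 20.301; 20.301^1.597 ≈ 122.65 mb.
P_c = 1010 − 122.65 = 887.35 ≈ 887 mb.

887 mb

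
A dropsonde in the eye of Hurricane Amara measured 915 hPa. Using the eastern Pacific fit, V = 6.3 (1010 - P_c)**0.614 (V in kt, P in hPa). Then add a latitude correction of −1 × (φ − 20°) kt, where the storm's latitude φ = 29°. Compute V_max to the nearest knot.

ΔP = 1010 − 915 = 95 hPa.
95^0.614 ≈ 16.380.
V ≈ 6.3 × 16.380 ≈ 103.2 kt.
Latitude correction: −1 × (29 − 20) = -9 kt.
Corrected V ≈ 94.2 kt → 94 kt.

94 kt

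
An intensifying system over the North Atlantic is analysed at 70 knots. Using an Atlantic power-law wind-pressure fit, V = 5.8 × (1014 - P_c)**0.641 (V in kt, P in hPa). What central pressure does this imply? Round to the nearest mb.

965 mb

ΔP = (V / 5.8)^(1/0.641) = (70/5.8)^1.560.
70/5.8 = 12.069; 12.069^1.560 ≈ 48.69 mb.
P_c = 1014 − 48.69 = 965.31 ≈ 965 mb.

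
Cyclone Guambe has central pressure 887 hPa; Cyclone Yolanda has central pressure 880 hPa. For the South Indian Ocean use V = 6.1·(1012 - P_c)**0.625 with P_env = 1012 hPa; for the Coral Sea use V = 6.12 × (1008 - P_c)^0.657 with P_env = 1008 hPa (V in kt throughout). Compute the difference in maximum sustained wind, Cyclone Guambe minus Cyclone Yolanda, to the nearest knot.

-24 kt

Cyclone Guambe: ΔP = 125; V ≈ 6.1 × 125^0.625 ≈ 124.71 kt.
Cyclone Yolanda: ΔP = 128; V ≈ 6.12 × 128^0.657 ≈ 148.32 kt.
Difference ≈ 124.71 − 148.32 = -23.61 → -24 kt.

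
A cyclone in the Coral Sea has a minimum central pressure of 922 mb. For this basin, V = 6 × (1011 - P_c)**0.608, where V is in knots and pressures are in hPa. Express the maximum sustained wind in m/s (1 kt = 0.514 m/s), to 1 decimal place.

ΔP = 1011 − 922 = 89 mb.
V ≈ 6 × 89^0.608 = 6 × 15.319 ≈ 91.914 kt.
91.914 × 0.514 ≈ 47.24 m/s → 47.2 m/s.

47.2 m/s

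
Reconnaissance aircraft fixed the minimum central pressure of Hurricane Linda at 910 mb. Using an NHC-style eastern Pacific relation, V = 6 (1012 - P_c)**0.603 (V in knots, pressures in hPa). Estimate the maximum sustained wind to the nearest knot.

98 kt

ΔP = 1012 − 910 = 102 mb.
102^0.603 ≈ 16.262.
V ≈ 6 × 16.262 ≈ 97.6 kt.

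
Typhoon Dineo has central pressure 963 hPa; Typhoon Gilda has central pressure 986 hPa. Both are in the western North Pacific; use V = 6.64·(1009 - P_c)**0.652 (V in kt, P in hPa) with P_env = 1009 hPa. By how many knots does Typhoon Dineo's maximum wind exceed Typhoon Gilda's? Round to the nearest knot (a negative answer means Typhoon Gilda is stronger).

29 kt

Typhoon Dineo: ΔP = 46; V ≈ 6.64 × 46^0.652 ≈ 80.59 kt.
Typhoon Gilda: ΔP = 23; V ≈ 6.64 × 23^0.652 ≈ 51.29 kt.
Difference ≈ 80.59 − 51.29 = 29.30 → 29 kt.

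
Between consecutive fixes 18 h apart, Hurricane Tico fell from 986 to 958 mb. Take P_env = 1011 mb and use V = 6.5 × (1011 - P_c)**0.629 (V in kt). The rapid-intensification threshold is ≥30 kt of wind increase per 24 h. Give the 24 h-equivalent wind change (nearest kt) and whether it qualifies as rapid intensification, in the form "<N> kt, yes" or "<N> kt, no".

40 kt, yes

V₁: ΔP = 25, V ≈ 6.5 × 25^0.629 ≈ 49.23 kt.
V₂: ΔP = 53, V ≈ 6.5 × 53^0.629 ≈ 78.97 kt.
ΔV over 18 h = 29.74 kt → 24 h equivalent = 29.74 × 24/18 ≈ 39.65 kt.
40 kt ≥ 30 kt ⇒ rapid intensification.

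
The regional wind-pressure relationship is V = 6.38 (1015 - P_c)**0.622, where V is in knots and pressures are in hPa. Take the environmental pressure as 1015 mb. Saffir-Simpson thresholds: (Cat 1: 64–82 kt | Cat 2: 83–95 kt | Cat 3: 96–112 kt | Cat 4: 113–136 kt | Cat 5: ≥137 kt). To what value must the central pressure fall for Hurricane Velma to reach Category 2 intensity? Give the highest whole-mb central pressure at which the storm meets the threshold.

Category 2 begins at V = 83 kt.
Required ΔP = (83/6.38)^(1/0.622) = 13.009^1.608 ≈ 61.86 mb.
P_c ≤ 1015 − 61.86 = 953.14, so the highest integer P_c is 953 mb.

953 mb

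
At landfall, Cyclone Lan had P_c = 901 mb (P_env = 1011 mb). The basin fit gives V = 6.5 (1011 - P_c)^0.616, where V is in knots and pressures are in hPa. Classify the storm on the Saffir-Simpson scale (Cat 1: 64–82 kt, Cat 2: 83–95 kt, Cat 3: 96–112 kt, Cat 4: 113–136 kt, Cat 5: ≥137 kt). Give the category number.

ΔP = 1011 − 901 = 110 mb.
V ≈ 6.5 × 110^0.616 = 6.5 × 18.09 ≈ 118 kt.
118 kt falls in the Category 4 band.

4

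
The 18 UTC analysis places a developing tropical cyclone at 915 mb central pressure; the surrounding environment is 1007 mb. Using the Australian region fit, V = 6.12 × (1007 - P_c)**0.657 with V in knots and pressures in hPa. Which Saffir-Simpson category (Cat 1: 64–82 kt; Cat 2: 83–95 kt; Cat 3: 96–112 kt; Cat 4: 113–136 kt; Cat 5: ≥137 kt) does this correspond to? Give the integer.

ΔP = 1007 − 915 = 92 mb.
V ≈ 6.12 × 92^0.657 = 6.12 × 19.51 ≈ 119 kt.
119 kt falls in the Category 4 band.

4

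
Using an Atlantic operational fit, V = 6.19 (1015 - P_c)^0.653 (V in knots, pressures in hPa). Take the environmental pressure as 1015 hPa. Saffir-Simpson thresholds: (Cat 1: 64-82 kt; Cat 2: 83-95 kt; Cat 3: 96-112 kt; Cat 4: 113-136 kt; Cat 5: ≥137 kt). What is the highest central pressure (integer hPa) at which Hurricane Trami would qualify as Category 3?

Category 3 begins at V = 96 kt.
Required ΔP = (96/6.19)^(1/0.653) = 15.509^1.531 ≈ 66.57 hPa.
P_c ≤ 1015 − 66.57 = 948.43, so the highest integer P_c is 948 hPa.

948 hPa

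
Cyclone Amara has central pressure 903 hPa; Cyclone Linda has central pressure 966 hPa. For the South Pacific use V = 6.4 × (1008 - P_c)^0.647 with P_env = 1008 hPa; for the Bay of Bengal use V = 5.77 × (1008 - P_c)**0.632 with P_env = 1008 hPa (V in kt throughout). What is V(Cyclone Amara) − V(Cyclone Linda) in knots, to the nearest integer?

Cyclone Amara: ΔP = 105; V ≈ 6.4 × 105^0.647 ≈ 129.98 kt.
Cyclone Linda: ΔP = 42; V ≈ 5.77 × 42^0.632 ≈ 61.24 kt.
Difference ≈ 129.98 − 61.24 = 68.74 → 69 kt.

69 kt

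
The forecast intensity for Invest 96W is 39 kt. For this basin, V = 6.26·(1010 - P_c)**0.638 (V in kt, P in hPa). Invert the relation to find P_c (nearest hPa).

992 hPa

ΔP = (V / 6.26)^(1/0.638) = (39/6.26)^1.567.
39/6.26 = 6.230; 6.230^1.567 ≈ 17.59 hPa.
P_c = 1010 − 17.59 = 992.41 ≈ 992 hPa.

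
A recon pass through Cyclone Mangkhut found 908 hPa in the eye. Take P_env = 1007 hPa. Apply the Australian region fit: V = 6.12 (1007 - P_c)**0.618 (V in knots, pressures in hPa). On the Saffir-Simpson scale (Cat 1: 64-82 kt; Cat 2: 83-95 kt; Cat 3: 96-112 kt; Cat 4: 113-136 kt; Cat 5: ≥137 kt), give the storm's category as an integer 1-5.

3

ΔP = 1007 − 908 = 99 hPa.
V ≈ 6.12 × 99^0.618 = 6.12 × 17.11 ≈ 105 kt.
105 kt falls in the Category 3 band.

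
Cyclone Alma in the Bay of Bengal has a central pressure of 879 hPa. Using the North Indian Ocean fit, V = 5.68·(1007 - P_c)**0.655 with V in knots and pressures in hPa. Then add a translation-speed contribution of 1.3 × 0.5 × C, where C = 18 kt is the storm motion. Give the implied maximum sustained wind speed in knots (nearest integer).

148 kt

ΔP = 1007 − 879 = 128 hPa.
128^0.655 ≈ 24.001.
V ≈ 5.68 × 24.001 ≈ 136.3 kt.
Translation term: 1.3 × 0.5 × 18 = 11.7 kt.
Corrected V ≈ 148 kt → 148 kt.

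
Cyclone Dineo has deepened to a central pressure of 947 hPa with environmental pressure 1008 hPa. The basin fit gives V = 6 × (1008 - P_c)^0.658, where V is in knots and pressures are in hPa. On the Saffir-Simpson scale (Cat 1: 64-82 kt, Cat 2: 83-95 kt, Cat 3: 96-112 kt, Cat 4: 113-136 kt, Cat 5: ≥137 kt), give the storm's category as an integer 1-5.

2

ΔP = 1008 − 947 = 61 hPa.
V ≈ 6 × 61^0.658 = 6 × 14.95 ≈ 90 kt.
90 kt falls in the Category 2 band.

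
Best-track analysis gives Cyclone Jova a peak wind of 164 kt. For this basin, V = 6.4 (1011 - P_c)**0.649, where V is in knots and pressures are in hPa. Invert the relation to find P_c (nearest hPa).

863 hPa

ΔP = (V / 6.4)^(1/0.649) = (164/6.4)^1.541.
164/6.4 = 25.625; 25.625^1.541 ≈ 148.09 hPa.
P_c = 1011 − 148.09 = 862.91 ≈ 863 hPa.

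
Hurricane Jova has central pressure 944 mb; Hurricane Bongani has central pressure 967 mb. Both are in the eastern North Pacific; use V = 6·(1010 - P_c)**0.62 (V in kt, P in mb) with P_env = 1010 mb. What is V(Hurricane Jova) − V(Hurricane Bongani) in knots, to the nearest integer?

19 kt

Hurricane Jova: ΔP = 66; V ≈ 6 × 66^0.62 ≈ 80.59 kt.
Hurricane Bongani: ΔP = 43; V ≈ 6 × 43^0.62 ≈ 61.79 kt.
Difference ≈ 80.59 − 61.79 = 18.80 → 19 kt.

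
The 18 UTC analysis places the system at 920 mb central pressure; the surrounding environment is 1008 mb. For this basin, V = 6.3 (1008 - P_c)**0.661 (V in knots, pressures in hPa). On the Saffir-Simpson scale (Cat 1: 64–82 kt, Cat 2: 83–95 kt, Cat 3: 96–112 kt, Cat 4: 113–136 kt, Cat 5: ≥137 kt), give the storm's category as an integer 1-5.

ΔP = 1008 − 920 = 88 mb.
V ≈ 6.3 × 88^0.661 = 6.3 × 19.29 ≈ 122 kt.
122 kt falls in the Category 4 band.

4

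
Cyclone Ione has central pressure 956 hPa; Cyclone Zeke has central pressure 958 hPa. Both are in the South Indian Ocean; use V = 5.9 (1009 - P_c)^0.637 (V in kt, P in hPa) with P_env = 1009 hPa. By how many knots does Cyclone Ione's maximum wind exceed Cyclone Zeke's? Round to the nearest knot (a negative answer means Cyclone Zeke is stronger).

2 kt

Cyclone Ione: ΔP = 53; V ≈ 5.9 × 53^0.637 ≈ 74.00 kt.
Cyclone Zeke: ΔP = 51; V ≈ 5.9 × 51^0.637 ≈ 72.21 kt.
Difference ≈ 74.00 − 72.21 = 1.79 → 2 kt.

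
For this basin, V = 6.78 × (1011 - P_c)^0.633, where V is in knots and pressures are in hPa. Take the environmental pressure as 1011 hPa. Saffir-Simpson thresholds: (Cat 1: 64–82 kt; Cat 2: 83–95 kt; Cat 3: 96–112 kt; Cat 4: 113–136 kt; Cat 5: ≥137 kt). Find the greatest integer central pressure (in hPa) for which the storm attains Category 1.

976 hPa

Category 1 begins at V = 64 kt.
Required ΔP = (64/6.78)^(1/0.633) = 9.440^1.580 ≈ 34.69 hPa.
P_c ≤ 1011 − 34.69 = 976.31, so the highest integer P_c is 976 hPa.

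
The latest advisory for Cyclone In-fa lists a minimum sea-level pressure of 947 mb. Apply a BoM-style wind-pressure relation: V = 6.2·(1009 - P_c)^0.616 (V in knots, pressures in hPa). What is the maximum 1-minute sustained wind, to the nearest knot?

79 kt

ΔP = 1009 − 947 = 62 mb.
62^0.616 ≈ 12.709.
V ≈ 6.2 × 12.709 ≈ 78.8 kt.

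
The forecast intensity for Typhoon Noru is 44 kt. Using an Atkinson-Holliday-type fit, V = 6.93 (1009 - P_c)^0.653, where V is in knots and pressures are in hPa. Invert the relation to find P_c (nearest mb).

ΔP = (V / 6.93)^(1/0.653) = (44/6.93)^1.531.
44/6.93 = 6.349; 6.349^1.531 ≈ 16.95 mb.
P_c = 1009 − 16.95 = 992.05 ≈ 992 mb.

992 mb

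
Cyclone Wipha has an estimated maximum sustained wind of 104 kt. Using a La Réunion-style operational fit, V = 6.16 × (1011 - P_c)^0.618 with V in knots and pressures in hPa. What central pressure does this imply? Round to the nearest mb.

914 mb

ΔP = (V / 6.16)^(1/0.618) = (104/6.16)^1.618.
104/6.16 = 16.883; 16.883^1.618 ≈ 96.87 mb.
P_c = 1011 − 96.87 = 914.13 ≈ 914 mb.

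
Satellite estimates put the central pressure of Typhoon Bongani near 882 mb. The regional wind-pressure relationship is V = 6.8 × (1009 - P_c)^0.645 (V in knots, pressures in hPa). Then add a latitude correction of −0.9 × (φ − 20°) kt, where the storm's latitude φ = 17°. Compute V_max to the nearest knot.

157 kt

ΔP = 1009 − 882 = 127 mb.
127^0.645 ≈ 22.749.
V ≈ 6.8 × 22.749 ≈ 154.7 kt.
Latitude correction: −0.9 × (17 − 20) = 2.7 kt.
Corrected V ≈ 157.4 kt → 157 kt.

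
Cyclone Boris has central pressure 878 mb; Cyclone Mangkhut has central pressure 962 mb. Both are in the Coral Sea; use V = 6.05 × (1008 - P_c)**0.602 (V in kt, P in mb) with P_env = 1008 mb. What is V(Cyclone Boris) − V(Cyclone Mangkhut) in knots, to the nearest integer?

Cyclone Boris: ΔP = 130; V ≈ 6.05 × 130^0.602 ≈ 113.33 kt.
Cyclone Mangkhut: ΔP = 46; V ≈ 6.05 × 46^0.602 ≈ 60.64 kt.
Difference ≈ 113.33 − 60.64 = 52.69 → 53 kt.

53 kt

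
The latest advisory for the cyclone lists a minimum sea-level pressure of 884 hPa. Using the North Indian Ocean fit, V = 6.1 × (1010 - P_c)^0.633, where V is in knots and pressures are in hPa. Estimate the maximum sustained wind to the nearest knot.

130 kt

ΔP = 1010 − 884 = 126 hPa.
126^0.633 ≈ 21.357.
V ≈ 6.1 × 21.357 ≈ 130.3 kt.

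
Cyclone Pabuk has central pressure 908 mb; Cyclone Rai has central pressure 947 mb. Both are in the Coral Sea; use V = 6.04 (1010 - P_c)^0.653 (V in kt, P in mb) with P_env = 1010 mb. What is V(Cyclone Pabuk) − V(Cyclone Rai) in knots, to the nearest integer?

33 kt

Cyclone Pabuk: ΔP = 102; V ≈ 6.04 × 102^0.653 ≈ 123.78 kt.
Cyclone Rai: ΔP = 63; V ≈ 6.04 × 63^0.653 ≈ 90.37 kt.
Difference ≈ 123.78 − 90.37 = 33.41 → 33 kt.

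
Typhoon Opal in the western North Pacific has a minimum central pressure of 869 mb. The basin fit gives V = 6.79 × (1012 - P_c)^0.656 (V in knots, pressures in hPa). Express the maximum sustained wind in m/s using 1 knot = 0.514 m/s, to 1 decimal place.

ΔP = 1012 − 869 = 143 mb.
V ≈ 6.79 × 143^0.656 = 6.79 × 25.936 ≈ 176.104 kt.
176.104 × 0.514 ≈ 90.52 m/s → 90.5 m/s.

90.5 m/s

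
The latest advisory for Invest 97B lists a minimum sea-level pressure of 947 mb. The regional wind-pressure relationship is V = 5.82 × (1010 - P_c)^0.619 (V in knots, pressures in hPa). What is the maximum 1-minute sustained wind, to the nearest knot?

76 kt

ΔP = 1010 − 947 = 63 mb.
63^0.619 ≈ 12.995.
V ≈ 5.82 × 12.995 ≈ 75.6 kt.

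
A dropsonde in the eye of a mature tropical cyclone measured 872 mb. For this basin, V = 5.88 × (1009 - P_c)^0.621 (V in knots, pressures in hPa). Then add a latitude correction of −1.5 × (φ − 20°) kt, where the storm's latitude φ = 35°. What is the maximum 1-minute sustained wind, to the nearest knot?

102 kt

ΔP = 1009 − 872 = 137 mb.
137^0.621 ≈ 21.228.
V ≈ 5.88 × 21.228 ≈ 124.8 kt.
Latitude correction: −1.5 × (35 − 20) = -22.5 kt.
Corrected V ≈ 102.3 kt → 102 kt.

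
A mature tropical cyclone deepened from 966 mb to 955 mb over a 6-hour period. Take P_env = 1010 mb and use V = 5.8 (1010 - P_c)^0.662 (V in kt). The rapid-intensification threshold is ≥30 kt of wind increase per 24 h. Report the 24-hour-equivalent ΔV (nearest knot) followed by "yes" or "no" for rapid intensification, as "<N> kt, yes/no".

45 kt, yes

V₁: ΔP = 44, V ≈ 5.8 × 44^0.662 ≈ 71.02 kt.
V₂: ΔP = 55, V ≈ 5.8 × 55^0.662 ≈ 82.33 kt.
ΔV over 6 h = 11.31 kt → 24 h equivalent = 11.31 × 24/6 ≈ 45.24 kt.
45 kt ≥ 30 kt ⇒ rapid intensification.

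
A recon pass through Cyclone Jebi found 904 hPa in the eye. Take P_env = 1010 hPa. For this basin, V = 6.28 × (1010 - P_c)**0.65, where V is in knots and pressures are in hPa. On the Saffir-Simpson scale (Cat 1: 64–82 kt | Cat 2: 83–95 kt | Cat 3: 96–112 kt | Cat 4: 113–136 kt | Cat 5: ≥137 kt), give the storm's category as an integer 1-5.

4

ΔP = 1010 − 904 = 106 hPa.
V ≈ 6.28 × 106^0.65 = 6.28 × 20.72 ≈ 130 kt.
130 kt falls in the Category 4 band.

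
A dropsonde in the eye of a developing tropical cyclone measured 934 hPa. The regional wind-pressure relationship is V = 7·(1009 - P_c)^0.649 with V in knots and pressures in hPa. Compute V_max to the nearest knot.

ΔP = 1009 − 934 = 75 hPa.
75^0.649 ≈ 16.478.
V ≈ 7 × 16.478 ≈ 115.3 kt.

115 kt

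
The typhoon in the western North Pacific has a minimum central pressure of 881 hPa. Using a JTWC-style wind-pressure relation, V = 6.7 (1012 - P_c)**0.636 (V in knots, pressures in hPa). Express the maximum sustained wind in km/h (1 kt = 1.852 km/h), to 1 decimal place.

275.6 km/h

ΔP = 1012 − 881 = 131 hPa.
V ≈ 6.7 × 131^0.636 = 6.7 × 22.212 ≈ 148.819 kt.
148.819 × 1.852 ≈ 275.61 km/h → 275.6 km/h.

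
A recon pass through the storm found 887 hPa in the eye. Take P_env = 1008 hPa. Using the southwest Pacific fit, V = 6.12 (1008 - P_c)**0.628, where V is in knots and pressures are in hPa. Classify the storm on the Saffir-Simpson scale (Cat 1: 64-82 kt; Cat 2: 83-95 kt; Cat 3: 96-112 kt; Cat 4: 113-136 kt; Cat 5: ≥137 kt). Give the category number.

4

ΔP = 1008 − 887 = 121 hPa.
V ≈ 6.12 × 121^0.628 = 6.12 × 20.32 ≈ 124 kt.
124 kt falls in the Category 4 band.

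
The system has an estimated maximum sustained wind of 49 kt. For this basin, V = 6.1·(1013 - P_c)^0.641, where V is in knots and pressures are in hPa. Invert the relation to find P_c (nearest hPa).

987 hPa

ΔP = (V / 6.1)^(1/0.641) = (49/6.1)^1.560.
49/6.1 = 8.033; 8.033^1.560 ≈ 25.80 hPa.
P_c = 1013 − 25.80 = 987.20 ≈ 987 hPa.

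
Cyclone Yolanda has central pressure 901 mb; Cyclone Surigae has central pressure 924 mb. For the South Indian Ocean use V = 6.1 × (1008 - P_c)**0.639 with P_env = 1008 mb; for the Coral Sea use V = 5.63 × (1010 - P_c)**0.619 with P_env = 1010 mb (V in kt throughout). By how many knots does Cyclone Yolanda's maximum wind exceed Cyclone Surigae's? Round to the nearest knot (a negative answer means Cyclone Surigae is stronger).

Cyclone Yolanda: ΔP = 107; V ≈ 6.1 × 107^0.639 ≈ 120.81 kt.
Cyclone Surigae: ΔP = 86; V ≈ 5.63 × 86^0.619 ≈ 88.71 kt.
Difference ≈ 120.81 − 88.71 = 32.10 → 32 kt.

32 kt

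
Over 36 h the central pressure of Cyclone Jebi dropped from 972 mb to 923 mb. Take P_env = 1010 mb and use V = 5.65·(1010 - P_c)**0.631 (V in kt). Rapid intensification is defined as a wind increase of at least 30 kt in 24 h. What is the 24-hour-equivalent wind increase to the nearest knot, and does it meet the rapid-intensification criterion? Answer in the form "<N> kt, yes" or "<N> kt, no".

26 kt, no

V₁: ΔP = 38, V ≈ 5.65 × 38^0.631 ≈ 56.09 kt.
V₂: ΔP = 87, V ≈ 5.65 × 87^0.631 ≈ 94.60 kt.
ΔV over 36 h = 38.51 kt → 24 h equivalent = 38.51 × 24/36 ≈ 25.67 kt.
26 kt < 30 kt ⇒ not rapid intensification.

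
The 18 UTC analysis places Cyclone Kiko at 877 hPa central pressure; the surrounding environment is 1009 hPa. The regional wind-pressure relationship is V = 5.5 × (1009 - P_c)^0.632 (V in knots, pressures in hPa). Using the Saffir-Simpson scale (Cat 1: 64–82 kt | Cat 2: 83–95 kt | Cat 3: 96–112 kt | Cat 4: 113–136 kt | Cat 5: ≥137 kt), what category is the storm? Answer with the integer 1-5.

4

ΔP = 1009 − 877 = 132 hPa.
V ≈ 5.5 × 132^0.632 = 5.5 × 21.89 ≈ 120 kt.
120 kt falls in the Category 4 band.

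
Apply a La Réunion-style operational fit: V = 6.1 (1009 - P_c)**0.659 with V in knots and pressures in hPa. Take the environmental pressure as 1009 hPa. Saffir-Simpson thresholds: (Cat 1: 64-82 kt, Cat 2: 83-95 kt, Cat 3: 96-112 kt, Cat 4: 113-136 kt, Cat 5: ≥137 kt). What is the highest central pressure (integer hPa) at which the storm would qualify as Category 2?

956 hPa

Category 2 begins at V = 83 kt.
Required ΔP = (83/6.1)^(1/0.659) = 13.607^1.517 ≈ 52.53 hPa.
P_c ≤ 1009 − 52.53 = 956.47, so the highest integer P_c is 956 hPa.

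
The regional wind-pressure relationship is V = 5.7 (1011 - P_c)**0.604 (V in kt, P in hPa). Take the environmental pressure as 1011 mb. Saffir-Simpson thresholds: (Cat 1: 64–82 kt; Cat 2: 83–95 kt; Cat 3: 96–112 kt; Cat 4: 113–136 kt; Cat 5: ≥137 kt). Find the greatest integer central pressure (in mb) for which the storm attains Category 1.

956 mb

Category 1 begins at V = 64 kt.
Required ΔP = (64/5.7)^(1/0.604) = 11.228^1.656 ≈ 54.82 mb.
P_c ≤ 1011 − 54.82 = 956.18, so the highest integer P_c is 956 mb.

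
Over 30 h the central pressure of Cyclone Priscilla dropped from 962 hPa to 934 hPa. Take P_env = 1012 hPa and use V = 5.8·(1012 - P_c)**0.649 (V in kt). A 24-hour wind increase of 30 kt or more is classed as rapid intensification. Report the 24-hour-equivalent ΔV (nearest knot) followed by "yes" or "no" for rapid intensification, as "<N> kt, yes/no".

20 kt, no

V₁: ΔP = 50, V ≈ 5.8 × 50^0.649 ≈ 73.46 kt.
V₂: ΔP = 78, V ≈ 5.8 × 78^0.649 ≈ 98.04 kt.
ΔV over 30 h = 24.58 kt → 24 h equivalent = 24.58 × 24/30 ≈ 19.66 kt.
20 kt < 30 kt ⇒ not rapid intensification.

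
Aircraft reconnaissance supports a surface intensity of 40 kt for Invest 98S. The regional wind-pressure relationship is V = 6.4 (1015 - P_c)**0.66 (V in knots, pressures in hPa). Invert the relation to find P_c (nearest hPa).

ΔP = (V / 6.4)^(1/0.66) = (40/6.4)^1.515.
40/6.4 = 6.250; 6.250^1.515 ≈ 16.06 hPa.
P_c = 1015 − 16.06 = 998.94 ≈ 999 hPa.

999 hPa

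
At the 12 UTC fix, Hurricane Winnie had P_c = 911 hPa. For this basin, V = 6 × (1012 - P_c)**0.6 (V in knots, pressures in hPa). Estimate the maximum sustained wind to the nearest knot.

96 kt

ΔP = 1012 − 911 = 101 hPa.
101^0.6 ≈ 15.944.
V ≈ 6 × 15.944 ≈ 95.7 kt.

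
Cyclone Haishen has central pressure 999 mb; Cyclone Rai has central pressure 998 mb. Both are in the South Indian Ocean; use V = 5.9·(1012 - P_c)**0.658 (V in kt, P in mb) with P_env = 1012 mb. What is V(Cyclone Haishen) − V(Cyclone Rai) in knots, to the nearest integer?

-2 kt

Cyclone Haishen: ΔP = 13; V ≈ 5.9 × 13^0.658 ≈ 31.90 kt.
Cyclone Rai: ΔP = 14; V ≈ 5.9 × 14^0.658 ≈ 33.50 kt.
Difference ≈ 31.90 − 33.50 = -1.60 → -2 kt.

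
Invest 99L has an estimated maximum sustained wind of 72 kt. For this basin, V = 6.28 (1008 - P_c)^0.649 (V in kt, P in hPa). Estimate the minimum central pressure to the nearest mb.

ΔP = (V / 6.28)^(1/0.649) = (72/6.28)^1.541.
72/6.28 = 11.465; 11.465^1.541 ≈ 42.89 mb.
P_c = 1008 − 42.89 = 965.11 ≈ 965 mb.

965 mb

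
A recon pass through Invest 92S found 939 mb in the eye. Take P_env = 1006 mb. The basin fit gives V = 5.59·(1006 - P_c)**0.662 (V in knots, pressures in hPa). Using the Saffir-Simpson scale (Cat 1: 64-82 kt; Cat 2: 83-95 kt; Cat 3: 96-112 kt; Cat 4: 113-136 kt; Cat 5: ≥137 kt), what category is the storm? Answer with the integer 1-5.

ΔP = 1006 − 939 = 67 mb.
V ≈ 5.59 × 67^0.662 = 5.59 × 16.18 ≈ 90 kt.
90 kt falls in the Category 2 band.

2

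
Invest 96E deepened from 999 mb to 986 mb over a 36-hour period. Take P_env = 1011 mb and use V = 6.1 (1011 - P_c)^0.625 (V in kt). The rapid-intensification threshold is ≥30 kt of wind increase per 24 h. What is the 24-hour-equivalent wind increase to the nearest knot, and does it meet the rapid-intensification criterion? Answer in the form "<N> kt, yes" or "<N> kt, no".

11 kt, no

V₁: ΔP = 12, V ≈ 6.1 × 12^0.625 ≈ 28.83 kt.
V₂: ΔP = 25, V ≈ 6.1 × 25^0.625 ≈ 45.61 kt.
ΔV over 36 h = 16.78 kt → 24 h equivalent = 16.78 × 24/36 ≈ 11.19 kt.
11 kt < 30 kt ⇒ not rapid intensification.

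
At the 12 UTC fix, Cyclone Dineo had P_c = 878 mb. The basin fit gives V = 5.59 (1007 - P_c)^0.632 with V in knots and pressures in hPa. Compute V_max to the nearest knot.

ΔP = 1007 − 878 = 129 mb.
129^0.632 ≈ 21.572.
V ≈ 5.59 × 21.572 ≈ 120.6 kt.

121 kt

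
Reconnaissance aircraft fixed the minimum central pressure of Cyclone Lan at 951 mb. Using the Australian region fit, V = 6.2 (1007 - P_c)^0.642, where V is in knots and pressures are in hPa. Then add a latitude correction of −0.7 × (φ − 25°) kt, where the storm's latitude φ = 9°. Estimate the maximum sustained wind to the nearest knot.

ΔP = 1007 − 951 = 56 mb.
56^0.642 ≈ 13.254.
V ≈ 6.2 × 13.254 ≈ 82.2 kt.
Latitude correction: −0.7 × (9 − 25) = 11.2 kt.
Corrected V ≈ 93.4 kt → 93 kt.

93 kt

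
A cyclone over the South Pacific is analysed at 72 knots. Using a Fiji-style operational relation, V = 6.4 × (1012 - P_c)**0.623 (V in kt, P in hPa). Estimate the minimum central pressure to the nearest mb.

ΔP = (V / 6.4)^(1/0.623) = (72/6.4)^1.605.
72/6.4 = 11.250; 11.250^1.605 ≈ 48.67 mb.
P_c = 1012 − 48.67 = 963.33 ≈ 963 mb.

963 mb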